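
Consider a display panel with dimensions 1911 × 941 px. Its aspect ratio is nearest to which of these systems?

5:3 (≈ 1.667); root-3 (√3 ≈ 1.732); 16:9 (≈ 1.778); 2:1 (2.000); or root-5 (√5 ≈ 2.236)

2:1

1911/941 ≈ 2.031. Nearest candidates are 2:1 (2.000, off by 0.031) and root-5 (2.236, off by 0.205).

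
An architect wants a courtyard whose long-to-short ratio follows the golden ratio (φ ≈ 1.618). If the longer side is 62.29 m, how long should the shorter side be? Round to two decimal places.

38.50 m

golden ratio ≈ 1.61803.
Shorter side = 62.29 ÷ 1.61803 ≈ 38.4974 → 38.50 m.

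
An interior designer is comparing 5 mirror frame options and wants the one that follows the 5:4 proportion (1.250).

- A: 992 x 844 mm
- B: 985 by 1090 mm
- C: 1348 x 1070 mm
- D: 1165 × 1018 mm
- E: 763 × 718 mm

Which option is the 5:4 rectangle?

Target 5:4 ≈ 1.250.
A: 1.175 (Δ0.075)  B: 1.107 (Δ0.143)  C: 1.260 (Δ0.010)  D: 1.144 (Δ0.106)  E: 1.063 (Δ0.187)

C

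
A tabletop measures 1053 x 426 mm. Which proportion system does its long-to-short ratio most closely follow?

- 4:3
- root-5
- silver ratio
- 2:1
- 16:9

silver ratio

1053/426 ≈ 2.472. Nearest candidates are silver ratio (2.414, off by 0.058) and root-5 (2.236, off by 0.236).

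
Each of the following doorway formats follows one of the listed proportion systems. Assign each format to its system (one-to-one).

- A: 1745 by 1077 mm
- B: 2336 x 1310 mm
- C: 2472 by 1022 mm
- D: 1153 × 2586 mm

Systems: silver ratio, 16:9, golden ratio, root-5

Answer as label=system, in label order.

A=golden ratio, B=16:9, C=silver ratio, D=root-5

A = 1745/1077 ≈ 1.620 → golden ratio (1.618)
B = 2336/1310 ≈ 1.783 → 16:9 (1.778)
C = 2472/1022 ≈ 2.419 → silver ratio (2.414)
D = 2586/1153 ≈ 2.243 → root-5 (2.236)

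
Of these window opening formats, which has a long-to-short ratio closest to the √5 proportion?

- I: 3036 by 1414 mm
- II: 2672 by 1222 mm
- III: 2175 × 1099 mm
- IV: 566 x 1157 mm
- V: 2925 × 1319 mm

V

Target root-5 ≈ 2.236.
I: 2.147 (Δ0.089)  II: 2.187 (Δ0.049)  III: 1.979 (Δ0.257)  IV: 2.044 (Δ0.192)  V: 2.218 (Δ0.018)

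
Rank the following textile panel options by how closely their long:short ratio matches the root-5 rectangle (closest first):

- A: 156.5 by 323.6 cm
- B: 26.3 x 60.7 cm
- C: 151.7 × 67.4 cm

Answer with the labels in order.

A: 323.6/156.5 ≈ 2.068 → |2.068 − 2.236| = 0.168
B: 60.7/26.3 ≈ 2.308 → |2.308 − 2.236| = 0.072
C: 151.7/67.4 ≈ 2.251 → |2.251 − 2.236| = 0.015

C, B, A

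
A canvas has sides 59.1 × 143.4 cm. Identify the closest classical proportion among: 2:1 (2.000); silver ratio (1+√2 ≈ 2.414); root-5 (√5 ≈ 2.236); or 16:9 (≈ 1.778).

Ratio = 143.4 / 59.1 ≈ 2.426.
Distances: 2:1 2.000 (Δ 0.426); silver ratio 2.414 (Δ 0.012); root-5 2.236 (Δ 0.190); 16:9 1.778 (Δ 0.648).

silver ratio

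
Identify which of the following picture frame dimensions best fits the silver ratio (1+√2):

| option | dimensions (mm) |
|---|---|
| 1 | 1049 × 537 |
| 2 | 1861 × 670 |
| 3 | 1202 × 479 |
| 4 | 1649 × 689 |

4

Target silver ratio ≈ 2.414.
1: 1.953 (Δ0.461)  2: 2.778 (Δ0.364)  3: 2.509 (Δ0.095)  4: 2.393 (Δ0.021)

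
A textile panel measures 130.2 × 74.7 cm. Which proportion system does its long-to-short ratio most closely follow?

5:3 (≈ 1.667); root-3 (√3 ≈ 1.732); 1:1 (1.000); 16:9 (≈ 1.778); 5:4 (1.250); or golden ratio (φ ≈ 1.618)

root-3

Ratio = 130.2 / 74.7 ≈ 1.743.
Distances: 5:3 1.667 (Δ 0.076); root-3 1.732 (Δ 0.011); 1:1 1.000 (Δ 0.743); 16:9 1.778 (Δ 0.035); 5:4 1.250 (Δ 0.493); golden ratio 1.618 (Δ 0.125).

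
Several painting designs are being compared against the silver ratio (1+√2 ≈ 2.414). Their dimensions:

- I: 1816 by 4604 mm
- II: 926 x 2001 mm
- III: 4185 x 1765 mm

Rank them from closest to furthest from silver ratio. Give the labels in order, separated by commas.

I: 4604/1816 ≈ 2.535 → |2.535 − 2.414| = 0.121
II: 2001/926 ≈ 2.161 → |2.161 − 2.414| = 0.253
III: 4185/1765 ≈ 2.371 → |2.371 − 2.414| = 0.043

III, I, II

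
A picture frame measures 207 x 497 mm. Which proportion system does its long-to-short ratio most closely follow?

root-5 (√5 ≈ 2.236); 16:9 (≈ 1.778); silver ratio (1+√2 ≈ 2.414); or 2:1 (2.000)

Ratio = 497 / 207 ≈ 2.401.
Distances: root-5 2.236 (Δ 0.165); 16:9 1.778 (Δ 0.623); silver ratio 2.414 (Δ 0.013); 2:1 2.000 (Δ 0.401).

silver ratio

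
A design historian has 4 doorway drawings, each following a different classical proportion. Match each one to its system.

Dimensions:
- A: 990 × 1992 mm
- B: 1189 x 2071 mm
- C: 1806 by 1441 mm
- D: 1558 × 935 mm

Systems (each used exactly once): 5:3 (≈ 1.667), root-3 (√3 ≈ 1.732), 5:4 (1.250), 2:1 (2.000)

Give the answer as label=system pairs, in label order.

A=2:1, B=root-3, C=5:4, D=5:3

A = 1992/990 ≈ 2.012 → 2:1 (2.000)
B = 2071/1189 ≈ 1.742 → root-3 (1.732)
C = 1806/1441 ≈ 1.253 → 5:4 (1.250)
D = 1558/935 ≈ 1.666 → 5:3 (1.667)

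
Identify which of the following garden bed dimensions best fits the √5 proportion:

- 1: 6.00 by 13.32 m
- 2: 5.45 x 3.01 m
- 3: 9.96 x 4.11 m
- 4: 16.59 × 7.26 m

Target root-5 ≈ 2.236.
1: 2.220 (Δ0.016)  2: 1.811 (Δ0.425)  3: 2.423 (Δ0.187)  4: 2.285 (Δ0.049)

1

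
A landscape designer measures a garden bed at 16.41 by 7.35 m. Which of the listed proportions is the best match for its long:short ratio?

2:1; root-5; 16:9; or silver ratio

16.41/7.35 ≈ 2.233. Nearest candidates are root-5 (2.236, off by 0.003) and silver ratio (2.414, off by 0.181).

root-5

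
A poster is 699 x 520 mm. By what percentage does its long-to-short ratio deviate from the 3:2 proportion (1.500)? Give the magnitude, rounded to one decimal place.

Ratio = 699 / 520 ≈ 1.3442.
Ideal 3:2 = 1.5000. |1.3442 − 1.5000| / 1.5000 ≈ 10.39% → 10.4%.

10.4%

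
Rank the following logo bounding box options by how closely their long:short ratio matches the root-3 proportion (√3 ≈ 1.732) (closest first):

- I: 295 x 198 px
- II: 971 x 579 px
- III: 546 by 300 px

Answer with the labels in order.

II, III, I

I: 295/198 ≈ 1.490 → |1.490 − 1.732| = 0.242
II: 971/579 ≈ 1.677 → |1.677 − 1.732| = 0.055
III: 546/300 ≈ 1.820 → |1.820 − 1.732| = 0.088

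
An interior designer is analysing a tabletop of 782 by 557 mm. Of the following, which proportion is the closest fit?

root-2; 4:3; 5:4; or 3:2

782/557 ≈ 1.404. Nearest candidates are root-2 (1.414, off by 0.010) and 4:3 (1.333, off by 0.071).

root-2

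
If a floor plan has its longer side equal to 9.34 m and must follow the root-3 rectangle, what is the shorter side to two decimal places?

root-3 ≈ 1.73205.
Shorter side = 9.34 ÷ 1.73205 ≈ 5.3925 → 5.39 m.

5.39 m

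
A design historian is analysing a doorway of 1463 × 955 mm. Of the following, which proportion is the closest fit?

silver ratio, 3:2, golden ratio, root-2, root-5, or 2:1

1463/955 ≈ 1.532. Nearest candidates are 3:2 (1.500, off by 0.032) and golden ratio (1.618, off by 0.086).

3:2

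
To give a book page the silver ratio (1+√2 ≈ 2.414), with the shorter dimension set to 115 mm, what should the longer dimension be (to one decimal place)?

silver ratio ≈ 2.41421.
Longer side = 115 × 2.41421 ≈ 277.634 → 277.6 mm.

277.6 mm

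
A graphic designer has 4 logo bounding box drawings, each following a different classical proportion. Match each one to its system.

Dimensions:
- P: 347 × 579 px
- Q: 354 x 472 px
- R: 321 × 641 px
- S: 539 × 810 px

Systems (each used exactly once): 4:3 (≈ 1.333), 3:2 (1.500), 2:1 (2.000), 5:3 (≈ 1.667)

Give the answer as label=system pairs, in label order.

P=5:3, Q=4:3, R=2:1, S=3:2

P = 579/347 ≈ 1.669 → 5:3 (1.667)
Q = 472/354 ≈ 1.333 → 4:3 (1.333)
R = 641/321 ≈ 1.997 → 2:1 (2.000)
S = 810/539 ≈ 1.503 → 3:2 (1.500)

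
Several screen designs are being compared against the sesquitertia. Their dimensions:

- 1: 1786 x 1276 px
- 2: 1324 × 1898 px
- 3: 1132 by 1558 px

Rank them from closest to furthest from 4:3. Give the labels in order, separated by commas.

1: 1786/1276 ≈ 1.400 → |1.400 − 1.333| = 0.067
2: 1898/1324 ≈ 1.434 → |1.434 − 1.333| = 0.101
3: 1558/1132 ≈ 1.376 → |1.376 − 1.333| = 0.043

3, 1, 2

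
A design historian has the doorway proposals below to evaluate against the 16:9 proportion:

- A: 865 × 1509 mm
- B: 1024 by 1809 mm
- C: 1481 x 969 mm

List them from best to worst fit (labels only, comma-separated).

B, A, C

A: 1509/865 ≈ 1.745 → |1.745 − 1.778| = 0.033
B: 1809/1024 ≈ 1.767 → |1.767 − 1.778| = 0.011
C: 1481/969 ≈ 1.528 → |1.528 − 1.778| = 0.250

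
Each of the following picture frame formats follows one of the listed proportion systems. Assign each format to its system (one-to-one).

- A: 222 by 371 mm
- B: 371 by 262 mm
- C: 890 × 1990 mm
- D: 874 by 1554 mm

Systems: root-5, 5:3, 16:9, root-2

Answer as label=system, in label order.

A=5:3, B=root-2, C=root-5, D=16:9

A = 371/222 ≈ 1.671 → 5:3 (1.667)
B = 371/262 ≈ 1.416 → root-2 (1.414)
C = 1990/890 ≈ 2.236 → root-5 (2.236)
D = 1554/874 ≈ 1.778 → 16:9 (1.778)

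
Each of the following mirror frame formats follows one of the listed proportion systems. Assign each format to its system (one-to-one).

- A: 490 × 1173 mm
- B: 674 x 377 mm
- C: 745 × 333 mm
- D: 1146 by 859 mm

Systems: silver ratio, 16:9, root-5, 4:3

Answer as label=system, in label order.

A = 1173/490 ≈ 2.394 → silver ratio (2.414)
B = 674/377 ≈ 1.788 → 16:9 (1.778)
C = 745/333 ≈ 2.237 → root-5 (2.236)
D = 1146/859 ≈ 1.334 → 4:3 (1.333)

A=silver ratio, B=16:9, C=root-5, D=4:3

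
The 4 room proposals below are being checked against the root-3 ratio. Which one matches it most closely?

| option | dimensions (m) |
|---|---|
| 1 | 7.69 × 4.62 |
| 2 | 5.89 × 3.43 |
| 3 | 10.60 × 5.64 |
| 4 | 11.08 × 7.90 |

2

Target root-3 ≈ 1.732.
1: 1.665 (Δ0.067)  2: 1.717 (Δ0.015)  3: 1.879 (Δ0.147)  4: 1.403 (Δ0.329)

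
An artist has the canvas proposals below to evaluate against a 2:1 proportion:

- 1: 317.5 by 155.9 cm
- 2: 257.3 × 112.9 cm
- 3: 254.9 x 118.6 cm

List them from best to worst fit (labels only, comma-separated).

1: 317.5/155.9 ≈ 2.037 → |2.037 − 2.000| = 0.037
2: 257.3/112.9 ≈ 2.279 → |2.279 − 2.000| = 0.279
3: 254.9/118.6 ≈ 2.149 → |2.149 − 2.000| = 0.149

1, 3, 2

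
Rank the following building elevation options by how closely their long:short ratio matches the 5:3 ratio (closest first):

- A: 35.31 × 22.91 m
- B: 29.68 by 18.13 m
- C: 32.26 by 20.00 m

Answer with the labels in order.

B, C, A

Ratios: A = 35.31 / 22.91 ≈ 1.541; B = 29.68 / 18.13 ≈ 1.637; C = 32.26 / 20.00 ≈ 1.613.
|Δ from 1.667|: A 0.126; B 0.030; C 0.054.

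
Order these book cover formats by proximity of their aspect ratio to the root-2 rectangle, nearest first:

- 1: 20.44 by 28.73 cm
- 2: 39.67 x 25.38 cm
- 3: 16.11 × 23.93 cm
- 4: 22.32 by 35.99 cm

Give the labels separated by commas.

1, 3, 2, 4

Ratios: 1 = 28.73 / 20.44 ≈ 1.406; 2 = 39.67 / 25.38 ≈ 1.563; 3 = 23.93 / 16.11 ≈ 1.485; 4 = 35.99 / 22.32 ≈ 1.612.
|Δ from 1.414|: 1 0.008; 2 0.149; 3 0.071; 4 0.198.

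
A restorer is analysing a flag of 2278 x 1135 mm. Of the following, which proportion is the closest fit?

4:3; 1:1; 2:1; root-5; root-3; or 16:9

2278/1135 ≈ 2.007. Nearest candidates are 2:1 (2.000, off by 0.007) and root-5 (2.236, off by 0.229).

2:1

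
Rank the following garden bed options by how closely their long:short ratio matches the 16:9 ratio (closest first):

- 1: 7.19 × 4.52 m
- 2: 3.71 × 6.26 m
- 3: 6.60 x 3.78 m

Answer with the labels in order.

Ratios: 1 = 7.19 / 4.52 ≈ 1.591; 2 = 6.26 / 3.71 ≈ 1.687; 3 = 6.60 / 3.78 ≈ 1.746.
|Δ from 1.778|: 1 0.187; 2 0.091; 3 0.032.

3, 2, 1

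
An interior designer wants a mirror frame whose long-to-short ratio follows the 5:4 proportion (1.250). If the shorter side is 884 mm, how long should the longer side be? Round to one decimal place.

1105.0 mm

5:4 = 1.25000.
Longer side = 884 × 1.25000 ≈ 1105.000 → 1105.0 mm.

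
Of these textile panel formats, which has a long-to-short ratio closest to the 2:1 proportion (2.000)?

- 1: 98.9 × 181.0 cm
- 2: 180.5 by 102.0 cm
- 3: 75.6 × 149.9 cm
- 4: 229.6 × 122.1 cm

3

Target 2:1 ≈ 2.000.
1: 1.830 (Δ0.170)  2: 1.770 (Δ0.230)  3: 1.983 (Δ0.017)  4: 1.880 (Δ0.120)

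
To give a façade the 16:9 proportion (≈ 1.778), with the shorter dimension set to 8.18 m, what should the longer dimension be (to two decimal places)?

16:9 ≈ 1.77778.
Longer side = 8.18 × 1.77778 ≈ 14.5422 → 14.54 m.

14.54 m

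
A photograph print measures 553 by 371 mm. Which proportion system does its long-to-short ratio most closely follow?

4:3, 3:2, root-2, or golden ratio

3:2

553/371 ≈ 1.491. Nearest candidates are 3:2 (1.500, off by 0.009) and root-2 (1.414, off by 0.077).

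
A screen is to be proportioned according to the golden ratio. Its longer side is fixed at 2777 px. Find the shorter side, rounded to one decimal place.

1716.3 px

golden ratio ≈ 1.61803.
Shorter side = 2777 ÷ 1.61803 ≈ 1716.285 → 1716.3 px.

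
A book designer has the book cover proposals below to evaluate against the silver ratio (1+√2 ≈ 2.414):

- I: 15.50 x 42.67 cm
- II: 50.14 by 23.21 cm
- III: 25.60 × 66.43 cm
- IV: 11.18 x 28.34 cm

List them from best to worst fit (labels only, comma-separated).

IV, III, II, I

Ratios: I = 42.67 / 15.50 ≈ 2.753; II = 50.14 / 23.21 ≈ 2.160; III = 66.43 / 25.60 ≈ 2.595; IV = 28.34 / 11.18 ≈ 2.535.
|Δ from 2.414|: I 0.339; II 0.254; III 0.181; IV 0.121.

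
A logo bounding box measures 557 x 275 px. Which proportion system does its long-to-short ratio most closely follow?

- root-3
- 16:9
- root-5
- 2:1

557/275 ≈ 2.025. Nearest candidates are 2:1 (2.000, off by 0.025) and root-5 (2.236, off by 0.211).

2:1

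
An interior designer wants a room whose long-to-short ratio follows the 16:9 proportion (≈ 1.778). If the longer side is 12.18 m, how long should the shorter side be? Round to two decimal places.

16:9 ≈ 1.77778.
Shorter side = 12.18 ÷ 1.77778 ≈ 6.8512 → 6.85 m.

6.85 m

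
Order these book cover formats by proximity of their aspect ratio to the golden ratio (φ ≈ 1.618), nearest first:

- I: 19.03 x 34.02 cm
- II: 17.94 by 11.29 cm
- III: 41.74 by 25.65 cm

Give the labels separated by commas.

III, II, I

I: 34.02/19.03 ≈ 1.788 → |1.788 − 1.618| = 0.170
II: 17.94/11.29 ≈ 1.589 → |1.589 − 1.618| = 0.029
III: 41.74/25.65 ≈ 1.627 → |1.627 − 1.618| = 0.009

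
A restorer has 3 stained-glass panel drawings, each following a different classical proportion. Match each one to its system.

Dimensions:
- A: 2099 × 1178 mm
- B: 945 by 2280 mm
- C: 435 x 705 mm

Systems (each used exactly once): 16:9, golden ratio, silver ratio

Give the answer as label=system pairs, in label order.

A=16:9, B=silver ratio, C=golden ratio

Ratios: A ≈ 1.782; B ≈ 2.413; C ≈ 1.621.
Targets: 16:9 ≈ 1.778; golden ratio ≈ 1.618; silver ratio ≈ 2.414.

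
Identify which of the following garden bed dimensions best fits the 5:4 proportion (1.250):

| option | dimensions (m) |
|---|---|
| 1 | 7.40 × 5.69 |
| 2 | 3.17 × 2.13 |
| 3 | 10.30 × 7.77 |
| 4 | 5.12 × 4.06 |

Target 5:4 ≈ 1.250.
1: 1.301 (Δ0.051)  2: 1.488 (Δ0.238)  3: 1.326 (Δ0.076)  4: 1.261 (Δ0.011)

4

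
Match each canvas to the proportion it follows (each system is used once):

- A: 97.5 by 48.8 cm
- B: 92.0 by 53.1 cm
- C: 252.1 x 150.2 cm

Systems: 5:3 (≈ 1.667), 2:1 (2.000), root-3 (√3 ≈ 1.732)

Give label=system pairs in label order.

Ratios: A ≈ 1.998; B ≈ 1.733; C ≈ 1.678.
Targets: 5:3 ≈ 1.667; 2:1 ≈ 2.000; root-3 ≈ 1.732.

A=2:1, B=root-3, C=5:3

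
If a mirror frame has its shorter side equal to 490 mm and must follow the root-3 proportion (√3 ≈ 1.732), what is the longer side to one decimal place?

848.7 mm

root-3 ≈ 1.73205.
Longer side = 490 × 1.73205 ≈ 848.705 → 848.7 mm.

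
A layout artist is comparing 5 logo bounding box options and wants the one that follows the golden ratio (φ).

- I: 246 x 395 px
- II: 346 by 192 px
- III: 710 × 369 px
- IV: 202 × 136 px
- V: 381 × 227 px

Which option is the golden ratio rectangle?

Target golden ratio ≈ 1.618.
I: 1.606 (Δ0.012)  II: 1.802 (Δ0.184)  III: 1.924 (Δ0.306)  IV: 1.485 (Δ0.133)  V: 1.678 (Δ0.060)

I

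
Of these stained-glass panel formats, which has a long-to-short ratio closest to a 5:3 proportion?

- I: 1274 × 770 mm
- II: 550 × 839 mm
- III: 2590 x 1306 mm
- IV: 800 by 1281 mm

I

Target 5:3 ≈ 1.667.
I: 1.655 (Δ0.012)  II: 1.525 (Δ0.142)  III: 1.983 (Δ0.316)  IV: 1.601 (Δ0.066)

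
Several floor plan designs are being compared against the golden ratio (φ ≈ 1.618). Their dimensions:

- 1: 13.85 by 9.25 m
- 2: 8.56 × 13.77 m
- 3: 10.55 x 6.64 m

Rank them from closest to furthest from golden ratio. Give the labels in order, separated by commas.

2, 3, 1

Ratios: 1 = 13.85 / 9.25 ≈ 1.497; 2 = 13.77 / 8.56 ≈ 1.609; 3 = 10.55 / 6.64 ≈ 1.589.
|Δ from 1.618|: 1 0.121; 2 0.009; 3 0.029.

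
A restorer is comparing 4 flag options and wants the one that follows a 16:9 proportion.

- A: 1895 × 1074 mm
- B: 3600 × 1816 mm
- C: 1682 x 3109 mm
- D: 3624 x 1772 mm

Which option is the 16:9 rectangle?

A

Ratios (long/short): A ≈ 1.764; B ≈ 1.982; C ≈ 1.848; D ≈ 2.045.
16:9 ≈ 1.778; option A is nearest (Δ 0.014).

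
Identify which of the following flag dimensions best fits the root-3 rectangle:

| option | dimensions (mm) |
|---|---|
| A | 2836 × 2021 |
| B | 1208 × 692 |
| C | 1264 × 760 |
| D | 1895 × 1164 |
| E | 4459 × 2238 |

Target root-3 ≈ 1.732.
A: 1.403 (Δ0.329)  B: 1.746 (Δ0.014)  C: 1.663 (Δ0.069)  D: 1.628 (Δ0.104)  E: 1.992 (Δ0.260)

B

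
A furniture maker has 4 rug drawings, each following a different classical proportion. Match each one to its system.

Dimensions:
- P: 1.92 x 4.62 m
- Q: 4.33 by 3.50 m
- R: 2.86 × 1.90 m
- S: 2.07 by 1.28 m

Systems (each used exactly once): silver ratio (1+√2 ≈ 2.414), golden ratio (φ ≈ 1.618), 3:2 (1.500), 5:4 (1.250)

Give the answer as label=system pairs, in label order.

P=silver ratio, Q=5:4, R=3:2, S=golden ratio

Ratios: P ≈ 2.406; Q ≈ 1.237; R ≈ 1.505; S ≈ 1.617.
Targets: silver ratio ≈ 2.414; golden ratio ≈ 1.618; 3:2 ≈ 1.500; 5:4 ≈ 1.250.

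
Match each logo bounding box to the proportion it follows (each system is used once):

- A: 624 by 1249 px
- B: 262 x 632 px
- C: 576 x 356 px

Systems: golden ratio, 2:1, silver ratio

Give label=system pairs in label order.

A=2:1, B=silver ratio, C=golden ratio

A = 1249/624 ≈ 2.002 → 2:1 (2.000)
B = 632/262 ≈ 2.412 → silver ratio (2.414)
C = 576/356 ≈ 1.618 → golden ratio (1.618)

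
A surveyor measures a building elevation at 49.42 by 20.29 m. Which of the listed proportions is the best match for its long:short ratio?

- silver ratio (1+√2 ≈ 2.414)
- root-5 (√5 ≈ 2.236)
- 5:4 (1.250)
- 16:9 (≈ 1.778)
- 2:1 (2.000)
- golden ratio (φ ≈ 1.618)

silver ratio

Ratio = 49.42 / 20.29 ≈ 2.436.
Distances: silver ratio 2.414 (Δ 0.022); root-5 2.236 (Δ 0.200); 5:4 1.250 (Δ 1.186); 16:9 1.778 (Δ 0.658); 2:1 2.000 (Δ 0.436); golden ratio 1.618 (Δ 0.818).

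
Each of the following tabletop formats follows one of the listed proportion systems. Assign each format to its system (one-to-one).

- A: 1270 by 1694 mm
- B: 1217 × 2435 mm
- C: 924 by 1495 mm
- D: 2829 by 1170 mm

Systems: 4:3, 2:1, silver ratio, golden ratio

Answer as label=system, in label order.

Ratios: A ≈ 1.334; B ≈ 2.001; C ≈ 1.618; D ≈ 2.418.
Targets: 4:3 ≈ 1.333; 2:1 ≈ 2.000; silver ratio ≈ 2.414; golden ratio ≈ 1.618.

A=4:3, B=2:1, C=golden ratio, D=silver ratio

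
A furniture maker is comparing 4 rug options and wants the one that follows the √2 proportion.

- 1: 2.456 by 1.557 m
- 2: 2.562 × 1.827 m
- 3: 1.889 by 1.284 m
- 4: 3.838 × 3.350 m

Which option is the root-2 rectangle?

2

Ratios (long/short): 1 ≈ 1.577; 2 ≈ 1.402; 3 ≈ 1.471; 4 ≈ 1.146.
root-2 ≈ 1.414; option 2 is nearest (Δ 0.012).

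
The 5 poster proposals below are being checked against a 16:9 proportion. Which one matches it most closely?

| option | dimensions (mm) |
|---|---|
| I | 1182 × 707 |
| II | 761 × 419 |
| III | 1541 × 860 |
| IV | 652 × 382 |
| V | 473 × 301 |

III

Target 16:9 ≈ 1.778.
I: 1.672 (Δ0.106)  II: 1.816 (Δ0.038)  III: 1.792 (Δ0.014)  IV: 1.707 (Δ0.071)  V: 1.571 (Δ0.207)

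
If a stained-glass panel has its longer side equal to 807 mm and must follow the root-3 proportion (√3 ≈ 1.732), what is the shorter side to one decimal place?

root-3 ≈ 1.73205.
Shorter side = 807 ÷ 1.73205 ≈ 465.922 → 465.9 mm.

465.9 mm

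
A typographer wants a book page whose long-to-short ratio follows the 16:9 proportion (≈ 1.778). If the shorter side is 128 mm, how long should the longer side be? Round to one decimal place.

227.6 mm

16:9 ≈ 1.77778.
Longer side = 128 × 1.77778 ≈ 227.556 → 227.6 mm.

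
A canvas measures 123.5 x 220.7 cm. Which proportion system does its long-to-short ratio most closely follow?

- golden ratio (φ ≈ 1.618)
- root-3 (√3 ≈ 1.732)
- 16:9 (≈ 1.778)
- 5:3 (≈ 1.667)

220.7/123.5 ≈ 1.787. Nearest candidates are 16:9 (1.778, off by 0.009) and root-3 (1.732, off by 0.055).

16:9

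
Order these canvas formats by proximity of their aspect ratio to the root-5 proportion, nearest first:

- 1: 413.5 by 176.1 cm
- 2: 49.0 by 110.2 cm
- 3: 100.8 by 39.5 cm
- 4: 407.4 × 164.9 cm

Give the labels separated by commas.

1: 413.5/176.1 ≈ 2.348 → |2.348 − 2.236| = 0.112
2: 110.2/49.0 ≈ 2.249 → |2.249 − 2.236| = 0.013
3: 100.8/39.5 ≈ 2.552 → |2.552 − 2.236| = 0.316
4: 407.4/164.9 ≈ 2.471 → |2.471 − 2.236| = 0.235

2, 1, 4, 3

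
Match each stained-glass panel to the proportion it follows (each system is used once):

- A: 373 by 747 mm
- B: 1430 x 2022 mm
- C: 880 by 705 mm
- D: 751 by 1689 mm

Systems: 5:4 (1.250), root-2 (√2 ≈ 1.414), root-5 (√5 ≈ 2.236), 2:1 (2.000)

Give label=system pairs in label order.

A = 747/373 ≈ 2.003 → 2:1 (2.000)
B = 2022/1430 ≈ 1.414 → root-2 (1.414)
C = 880/705 ≈ 1.248 → 5:4 (1.250)
D = 1689/751 ≈ 2.249 → root-5 (2.236)

A=2:1, B=root-2, C=5:4, D=root-5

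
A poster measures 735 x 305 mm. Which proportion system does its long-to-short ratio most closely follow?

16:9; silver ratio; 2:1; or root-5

735/305 ≈ 2.410. Nearest candidates are silver ratio (2.414, off by 0.004) and root-5 (2.236, off by 0.174).

silver ratio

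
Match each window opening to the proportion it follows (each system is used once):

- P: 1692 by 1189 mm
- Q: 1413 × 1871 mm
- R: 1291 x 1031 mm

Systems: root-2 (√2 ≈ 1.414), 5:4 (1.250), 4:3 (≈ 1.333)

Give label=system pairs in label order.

Ratios: P ≈ 1.423; Q ≈ 1.324; R ≈ 1.252.
Targets: root-2 ≈ 1.414; 5:4 ≈ 1.250; 4:3 ≈ 1.333.

P=root-2, Q=4:3, R=5:4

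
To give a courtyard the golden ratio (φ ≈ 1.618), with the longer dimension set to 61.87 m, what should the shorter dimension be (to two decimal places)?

38.24 m

golden ratio ≈ 1.61803.
Shorter side = 61.87 ÷ 1.61803 ≈ 38.2379 → 38.24 m.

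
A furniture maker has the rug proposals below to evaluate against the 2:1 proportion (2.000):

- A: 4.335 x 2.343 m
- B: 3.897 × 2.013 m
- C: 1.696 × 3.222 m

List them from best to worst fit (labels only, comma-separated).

Ratios: A = 4.335 / 2.343 ≈ 1.850; B = 3.897 / 2.013 ≈ 1.936; C = 3.222 / 1.696 ≈ 1.900.
|Δ from 2.000|: A 0.150; B 0.064; C 0.100.

B, C, A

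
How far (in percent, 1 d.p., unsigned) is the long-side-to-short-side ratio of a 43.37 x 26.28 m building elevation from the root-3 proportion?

Ratio = 43.37 / 26.28 ≈ 1.6503.
Ideal root-3 ≈ 1.7321. |1.6503 − 1.7321| / 1.7321 ≈ 4.72% → 4.7%.

4.7%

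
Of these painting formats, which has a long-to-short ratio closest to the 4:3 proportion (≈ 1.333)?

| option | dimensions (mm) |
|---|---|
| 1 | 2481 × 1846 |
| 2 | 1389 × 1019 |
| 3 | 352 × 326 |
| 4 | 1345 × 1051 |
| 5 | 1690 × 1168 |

Target 4:3 ≈ 1.333.
1: 1.344 (Δ0.011)  2: 1.363 (Δ0.030)  3: 1.080 (Δ0.253)  4: 1.280 (Δ0.053)  5: 1.447 (Δ0.114)

1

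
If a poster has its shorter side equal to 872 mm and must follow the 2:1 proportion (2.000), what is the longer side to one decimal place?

2:1 = 2.00000.
Longer side = 872 × 2.00000 ≈ 1744.000 → 1744.0 mm.

1744.0 mm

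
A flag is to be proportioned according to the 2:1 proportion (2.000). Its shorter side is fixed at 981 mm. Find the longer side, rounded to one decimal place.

1962.0 mm

2:1 = 2.00000.
Longer side = 981 × 2.00000 ≈ 1962.000 → 1962.0 mm.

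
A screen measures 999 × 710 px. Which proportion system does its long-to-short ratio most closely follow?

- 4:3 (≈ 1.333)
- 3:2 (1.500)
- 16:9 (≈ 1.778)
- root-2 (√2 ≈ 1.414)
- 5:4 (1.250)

root-2

999/710 ≈ 1.407. Nearest candidates are root-2 (1.414, off by 0.007) and 4:3 (1.333, off by 0.074).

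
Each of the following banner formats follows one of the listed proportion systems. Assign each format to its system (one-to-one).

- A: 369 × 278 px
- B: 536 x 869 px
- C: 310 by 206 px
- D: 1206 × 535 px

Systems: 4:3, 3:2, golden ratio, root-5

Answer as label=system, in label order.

A=4:3, B=golden ratio, C=3:2, D=root-5

A = 369/278 ≈ 1.327 → 4:3 (1.333)
B = 869/536 ≈ 1.621 → golden ratio (1.618)
C = 310/206 ≈ 1.505 → 3:2 (1.500)
D = 1206/535 ≈ 2.254 → root-5 (2.236)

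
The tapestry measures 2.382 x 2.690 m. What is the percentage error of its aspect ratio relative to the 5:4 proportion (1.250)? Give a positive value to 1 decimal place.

Ratio = 2.690 / 2.382 ≈ 1.1293.
Ideal 5:4 = 1.2500. |1.1293 − 1.2500| / 1.2500 ≈ 9.66% → 9.7%.

9.7%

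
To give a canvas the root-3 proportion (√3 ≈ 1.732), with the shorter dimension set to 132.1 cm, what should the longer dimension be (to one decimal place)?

228.8 cm

root-3 ≈ 1.73205.
Longer side = 132.1 × 1.73205 ≈ 228.804 → 228.8 cm.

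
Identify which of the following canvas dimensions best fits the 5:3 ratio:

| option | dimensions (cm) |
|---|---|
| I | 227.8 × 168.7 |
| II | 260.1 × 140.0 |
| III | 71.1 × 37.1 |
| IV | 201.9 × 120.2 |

IV

Ratios (long/short): I ≈ 1.350; II ≈ 1.858; III ≈ 1.916; IV ≈ 1.680.
5:3 ≈ 1.667; option IV is nearest (Δ 0.013).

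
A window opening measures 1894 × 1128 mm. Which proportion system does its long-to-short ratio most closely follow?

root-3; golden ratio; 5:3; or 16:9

Ratio = 1894 / 1128 ≈ 1.679.
Distances: root-3 1.732 (Δ 0.053); golden ratio 1.618 (Δ 0.061); 5:3 1.667 (Δ 0.012); 16:9 1.778 (Δ 0.099).

5:3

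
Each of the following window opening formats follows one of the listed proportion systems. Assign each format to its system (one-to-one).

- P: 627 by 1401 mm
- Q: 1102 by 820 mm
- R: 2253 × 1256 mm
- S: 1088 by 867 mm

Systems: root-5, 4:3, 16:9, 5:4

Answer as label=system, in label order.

Ratios: P ≈ 2.234; Q ≈ 1.344; R ≈ 1.794; S ≈ 1.255.
Targets: root-5 ≈ 2.236; 4:3 ≈ 1.333; 16:9 ≈ 1.778; 5:4 ≈ 1.250.

P=root-5, Q=4:3, R=16:9, S=5:4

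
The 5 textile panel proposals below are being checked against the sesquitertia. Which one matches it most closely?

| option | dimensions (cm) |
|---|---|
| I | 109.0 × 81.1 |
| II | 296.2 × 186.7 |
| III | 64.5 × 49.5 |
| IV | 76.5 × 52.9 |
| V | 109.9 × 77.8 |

I

Target 4:3 ≈ 1.333.
I: 1.344 (Δ0.011)  II: 1.587 (Δ0.254)  III: 1.303 (Δ0.030)  IV: 1.446 (Δ0.113)  V: 1.413 (Δ0.080)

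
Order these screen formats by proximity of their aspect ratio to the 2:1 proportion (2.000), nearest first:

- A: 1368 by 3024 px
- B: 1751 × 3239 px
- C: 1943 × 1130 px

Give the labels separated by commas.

B, A, C

Ratios: A = 3024 / 1368 ≈ 2.211; B = 3239 / 1751 ≈ 1.850; C = 1943 / 1130 ≈ 1.719.
|Δ from 2.000|: A 0.211; B 0.150; C 0.281.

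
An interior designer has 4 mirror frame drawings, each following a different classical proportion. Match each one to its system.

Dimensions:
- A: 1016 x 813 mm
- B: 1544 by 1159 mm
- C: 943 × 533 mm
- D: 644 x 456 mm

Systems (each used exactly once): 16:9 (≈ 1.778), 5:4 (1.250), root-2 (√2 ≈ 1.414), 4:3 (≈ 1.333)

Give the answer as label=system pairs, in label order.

A=5:4, B=4:3, C=16:9, D=root-2

Ratios: A ≈ 1.250; B ≈ 1.332; C ≈ 1.769; D ≈ 1.412.
Targets: 16:9 ≈ 1.778; 5:4 ≈ 1.250; root-2 ≈ 1.414; 4:3 ≈ 1.333.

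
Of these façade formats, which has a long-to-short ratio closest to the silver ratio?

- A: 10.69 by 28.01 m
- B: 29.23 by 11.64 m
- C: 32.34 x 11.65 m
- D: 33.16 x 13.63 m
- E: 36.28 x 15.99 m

Target silver ratio ≈ 2.414.
A: 2.620 (Δ0.206)  B: 2.511 (Δ0.097)  C: 2.776 (Δ0.362)  D: 2.433 (Δ0.019)  E: 2.269 (Δ0.145)

D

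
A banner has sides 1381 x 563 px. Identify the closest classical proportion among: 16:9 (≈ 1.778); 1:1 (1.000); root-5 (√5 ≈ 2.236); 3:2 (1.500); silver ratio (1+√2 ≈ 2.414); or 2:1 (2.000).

silver ratio

1381/563 ≈ 2.453. Nearest candidates are silver ratio (2.414, off by 0.039) and root-5 (2.236, off by 0.217).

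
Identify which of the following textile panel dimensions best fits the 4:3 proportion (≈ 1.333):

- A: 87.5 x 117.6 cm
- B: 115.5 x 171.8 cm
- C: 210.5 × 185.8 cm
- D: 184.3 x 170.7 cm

A

Target 4:3 ≈ 1.333.
A: 1.344 (Δ0.011)  B: 1.487 (Δ0.154)  C: 1.133 (Δ0.200)  D: 1.080 (Δ0.253)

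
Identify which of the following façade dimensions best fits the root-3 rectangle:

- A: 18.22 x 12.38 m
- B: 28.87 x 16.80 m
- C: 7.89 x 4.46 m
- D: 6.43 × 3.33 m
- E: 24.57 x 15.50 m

B

Ratios (long/short): A ≈ 1.472; B ≈ 1.718; C ≈ 1.769; D ≈ 1.931; E ≈ 1.585.
root-3 ≈ 1.732; option B is nearest (Δ 0.014).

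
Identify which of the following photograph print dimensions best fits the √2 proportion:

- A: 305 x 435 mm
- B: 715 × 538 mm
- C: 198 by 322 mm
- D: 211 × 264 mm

Target root-2 ≈ 1.414.
A: 1.426 (Δ0.012)  B: 1.329 (Δ0.085)  C: 1.626 (Δ0.212)  D: 1.251 (Δ0.163)

A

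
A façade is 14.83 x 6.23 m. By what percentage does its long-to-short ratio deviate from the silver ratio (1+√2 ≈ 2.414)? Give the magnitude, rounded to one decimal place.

Ratio = 14.83 / 6.23 ≈ 2.3804.
Ideal silver ratio ≈ 2.4142. |2.3804 − 2.4142| / 2.4142 ≈ 1.40% → 1.4%.

1.4%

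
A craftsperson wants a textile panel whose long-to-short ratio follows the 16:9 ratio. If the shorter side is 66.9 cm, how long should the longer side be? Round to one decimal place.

16:9 ≈ 1.77778.
Longer side = 66.9 × 1.77778 ≈ 118.933 → 118.9 cm.

118.9 cm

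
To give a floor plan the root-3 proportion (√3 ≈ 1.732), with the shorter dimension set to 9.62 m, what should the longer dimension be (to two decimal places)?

root-3 ≈ 1.73205.
Longer side = 9.62 × 1.73205 ≈ 16.6623 → 16.66 m.

16.66 m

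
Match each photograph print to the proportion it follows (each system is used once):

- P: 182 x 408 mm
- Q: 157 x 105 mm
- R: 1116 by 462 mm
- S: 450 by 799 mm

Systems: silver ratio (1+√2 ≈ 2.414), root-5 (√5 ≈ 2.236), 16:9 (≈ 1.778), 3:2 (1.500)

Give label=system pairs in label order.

P=root-5, Q=3:2, R=silver ratio, S=16:9

P = 408/182 ≈ 2.242 → root-5 (2.236)
Q = 157/105 ≈ 1.495 → 3:2 (1.500)
R = 1116/462 ≈ 2.416 → silver ratio (2.414)
S = 799/450 ≈ 1.776 → 16:9 (1.778)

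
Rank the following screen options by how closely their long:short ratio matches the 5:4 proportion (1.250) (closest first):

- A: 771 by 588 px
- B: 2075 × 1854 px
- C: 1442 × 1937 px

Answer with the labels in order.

A, C, B

Ratios: A = 771 / 588 ≈ 1.311; B = 2075 / 1854 ≈ 1.119; C = 1937 / 1442 ≈ 1.343.
|Δ from 1.250|: A 0.061; B 0.131; C 0.093.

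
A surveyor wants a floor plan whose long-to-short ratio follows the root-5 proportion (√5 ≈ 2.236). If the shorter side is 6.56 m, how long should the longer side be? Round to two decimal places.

14.67 m

root-5 ≈ 2.23607.
Longer side = 6.56 × 2.23607 ≈ 14.6686 → 14.67 m.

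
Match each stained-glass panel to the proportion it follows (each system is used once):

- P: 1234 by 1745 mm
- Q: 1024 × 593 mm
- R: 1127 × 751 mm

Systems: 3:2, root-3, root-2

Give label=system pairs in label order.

P=root-2, Q=root-3, R=3:2

Ratios: P ≈ 1.414; Q ≈ 1.727; R ≈ 1.501.
Targets: 3:2 ≈ 1.500; root-3 ≈ 1.732; root-2 ≈ 1.414.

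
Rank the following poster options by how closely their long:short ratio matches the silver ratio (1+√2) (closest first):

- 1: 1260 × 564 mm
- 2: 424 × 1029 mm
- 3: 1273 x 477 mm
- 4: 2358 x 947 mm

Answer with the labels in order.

1: 1260/564 ≈ 2.234 → |2.234 − 2.414| = 0.180
2: 1029/424 ≈ 2.427 → |2.427 − 2.414| = 0.013
3: 1273/477 ≈ 2.669 → |2.669 − 2.414| = 0.255
4: 2358/947 ≈ 2.490 → |2.490 − 2.414| = 0.076

2, 4, 1, 3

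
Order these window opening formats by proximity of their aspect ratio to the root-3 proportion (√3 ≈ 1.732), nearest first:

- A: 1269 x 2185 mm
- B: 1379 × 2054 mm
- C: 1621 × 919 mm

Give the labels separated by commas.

A, C, B

Ratios: A = 2185 / 1269 ≈ 1.722; B = 2054 / 1379 ≈ 1.489; C = 1621 / 919 ≈ 1.764.
|Δ from 1.732|: A 0.010; B 0.243; C 0.032.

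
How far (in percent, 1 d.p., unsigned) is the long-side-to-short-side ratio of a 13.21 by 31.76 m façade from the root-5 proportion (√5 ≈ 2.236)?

7.5%

Ratio = 31.76 / 13.21 ≈ 2.4042.
Ideal root-5 ≈ 2.2361. |2.4042 − 2.2361| / 2.2361 ≈ 7.52% → 7.5%.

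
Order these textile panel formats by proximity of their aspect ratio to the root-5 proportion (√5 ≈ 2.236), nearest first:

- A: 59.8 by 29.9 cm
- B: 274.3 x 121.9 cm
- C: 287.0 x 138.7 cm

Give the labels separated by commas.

Ratios: A = 59.8 / 29.9 ≈ 2.000; B = 274.3 / 121.9 ≈ 2.250; C = 287.0 / 138.7 ≈ 2.069.
|Δ from 2.236|: A 0.236; B 0.014; C 0.167.

B, C, A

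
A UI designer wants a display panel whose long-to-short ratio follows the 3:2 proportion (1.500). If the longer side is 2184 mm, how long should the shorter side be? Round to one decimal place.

1456.0 mm

3:2 = 1.50000.
Shorter side = 2184 ÷ 1.50000 ≈ 1456.000 → 1456.0 mm.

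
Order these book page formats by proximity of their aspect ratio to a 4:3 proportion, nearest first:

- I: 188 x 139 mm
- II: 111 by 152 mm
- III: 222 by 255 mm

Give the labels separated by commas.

Ratios: I = 188 / 139 ≈ 1.353; II = 152 / 111 ≈ 1.369; III = 255 / 222 ≈ 1.149.
|Δ from 1.333|: I 0.020; II 0.036; III 0.184.

I, II, III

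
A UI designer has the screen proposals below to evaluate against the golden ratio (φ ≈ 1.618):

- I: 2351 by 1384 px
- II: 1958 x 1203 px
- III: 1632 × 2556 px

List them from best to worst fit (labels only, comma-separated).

II, III, I

Ratios: I = 2351 / 1384 ≈ 1.699; II = 1958 / 1203 ≈ 1.628; III = 2556 / 1632 ≈ 1.566.
|Δ from 1.618|: I 0.081; II 0.010; III 0.052.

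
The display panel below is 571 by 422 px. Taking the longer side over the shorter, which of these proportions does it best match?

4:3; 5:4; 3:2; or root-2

571/422 ≈ 1.353. Nearest candidates are 4:3 (1.333, off by 0.020) and root-2 (1.414, off by 0.061).

4:3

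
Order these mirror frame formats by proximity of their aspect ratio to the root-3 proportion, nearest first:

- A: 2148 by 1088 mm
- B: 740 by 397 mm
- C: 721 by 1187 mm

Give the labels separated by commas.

A: 2148/1088 ≈ 1.974 → |1.974 − 1.732| = 0.242
B: 740/397 ≈ 1.864 → |1.864 − 1.732| = 0.132
C: 1187/721 ≈ 1.646 → |1.646 − 1.732| = 0.086

C, B, A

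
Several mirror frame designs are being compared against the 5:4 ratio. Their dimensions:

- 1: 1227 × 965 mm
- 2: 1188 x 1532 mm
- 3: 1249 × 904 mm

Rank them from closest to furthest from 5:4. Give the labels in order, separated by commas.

1: 1227/965 ≈ 1.272 → |1.272 − 1.250| = 0.022
2: 1532/1188 ≈ 1.290 → |1.290 − 1.250| = 0.040
3: 1249/904 ≈ 1.382 → |1.382 − 1.250| = 0.132

1, 2, 3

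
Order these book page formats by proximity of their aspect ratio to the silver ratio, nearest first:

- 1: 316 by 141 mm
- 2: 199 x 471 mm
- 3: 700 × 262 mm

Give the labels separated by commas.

Ratios: 1 = 316 / 141 ≈ 2.241; 2 = 471 / 199 ≈ 2.367; 3 = 700 / 262 ≈ 2.672.
|Δ from 2.414|: 1 0.173; 2 0.047; 3 0.258.

2, 1, 3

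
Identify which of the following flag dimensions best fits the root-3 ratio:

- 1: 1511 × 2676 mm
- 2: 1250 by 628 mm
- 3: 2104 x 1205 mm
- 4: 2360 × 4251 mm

3

Target root-3 ≈ 1.732.
1: 1.771 (Δ0.039)  2: 1.990 (Δ0.258)  3: 1.746 (Δ0.014)  4: 1.801 (Δ0.069)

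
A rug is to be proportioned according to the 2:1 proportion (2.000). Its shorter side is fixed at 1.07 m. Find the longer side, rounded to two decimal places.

2:1 = 2.00000.
Longer side = 1.07 × 2.00000 ≈ 2.1400 → 2.14 m.

2.14 m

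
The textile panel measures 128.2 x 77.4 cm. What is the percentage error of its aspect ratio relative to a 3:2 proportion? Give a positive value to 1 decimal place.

10.4%

Ratio = 128.2 / 77.4 ≈ 1.6563.
Ideal 3:2 = 1.5000. |1.6563 − 1.5000| / 1.5000 ≈ 10.42% → 10.4%.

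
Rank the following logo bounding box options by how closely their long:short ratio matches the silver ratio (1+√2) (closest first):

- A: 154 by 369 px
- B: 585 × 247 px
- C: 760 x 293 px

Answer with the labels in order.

A, B, C

Ratios: A = 369 / 154 ≈ 2.396; B = 585 / 247 ≈ 2.368; C = 760 / 293 ≈ 2.594.
|Δ from 2.414|: A 0.018; B 0.046; C 0.180.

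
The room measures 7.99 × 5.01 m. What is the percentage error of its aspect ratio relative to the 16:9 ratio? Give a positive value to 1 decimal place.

Ratio = 7.99 / 5.01 ≈ 1.5948.
Ideal 16:9 ≈ 1.7778. |1.5948 − 1.7778| / 1.7778 ≈ 10.29% → 10.3%.

10.3%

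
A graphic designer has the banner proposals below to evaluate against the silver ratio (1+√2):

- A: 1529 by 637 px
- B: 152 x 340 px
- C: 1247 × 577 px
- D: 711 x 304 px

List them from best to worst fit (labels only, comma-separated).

A: 1529/637 ≈ 2.400 → |2.400 − 2.414| = 0.014
B: 340/152 ≈ 2.237 → |2.237 − 2.414| = 0.177
C: 1247/577 ≈ 2.161 → |2.161 − 2.414| = 0.253
D: 711/304 ≈ 2.339 → |2.339 − 2.414| = 0.075

A, D, B, C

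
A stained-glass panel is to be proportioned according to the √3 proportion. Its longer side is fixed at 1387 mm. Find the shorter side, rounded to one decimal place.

root-3 ≈ 1.73205.
Shorter side = 1387 ÷ 1.73205 ≈ 800.785 → 800.8 mm.

800.8 mm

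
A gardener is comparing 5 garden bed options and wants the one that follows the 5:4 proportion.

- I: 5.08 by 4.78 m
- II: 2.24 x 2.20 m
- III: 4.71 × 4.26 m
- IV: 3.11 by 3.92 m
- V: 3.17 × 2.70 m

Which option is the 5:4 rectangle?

Ratios (long/short): I ≈ 1.063; II ≈ 1.018; III ≈ 1.106; IV ≈ 1.260; V ≈ 1.174.
5:4 ≈ 1.250; option IV is nearest (Δ 0.010).

IV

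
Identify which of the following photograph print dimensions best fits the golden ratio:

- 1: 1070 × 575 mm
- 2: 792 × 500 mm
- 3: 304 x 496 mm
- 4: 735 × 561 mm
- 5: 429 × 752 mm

Ratios (long/short): 1 ≈ 1.861; 2 ≈ 1.584; 3 ≈ 1.632; 4 ≈ 1.310; 5 ≈ 1.753.
golden ratio ≈ 1.618; option 3 is nearest (Δ 0.014).

3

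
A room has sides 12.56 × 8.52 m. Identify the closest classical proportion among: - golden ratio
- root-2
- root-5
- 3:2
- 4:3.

3:2

12.56/8.52 ≈ 1.474. Nearest candidates are 3:2 (1.500, off by 0.026) and root-2 (1.414, off by 0.060).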